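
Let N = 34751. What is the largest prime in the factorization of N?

59

34751 = 19 · 1829
1829 = 31 · 59
59 is prime.
So 34751 = 19 · 31 · 59; the largest prime factor is 59.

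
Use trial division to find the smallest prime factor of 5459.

53

5459 is odd.
Digit sum 23, not divisible by 3.
Ends in 9: not divisible by 5.
7: 5459 = 7·779 + 6
11: 5459 = 11·496 + 3
13: 5459 = 13·419 + 12
17: 5459 = 17·321 + 2
19: 5459 = 19·287 + 6
23: 5459 = 23·237 + 8
29: 5459 = 29·188 + 7
31: 5459 = 31·176 + 3
37: 5459 = 37·147 + 20
41: 5459 = 41·133 + 6
43: 5459 = 43·126 + 41
47: 5459 = 47·116 + 7
53: 5459 = 53·103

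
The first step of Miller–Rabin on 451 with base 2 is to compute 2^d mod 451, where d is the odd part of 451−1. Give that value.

32

451 − 1 = 450 = 2^1 · 225, so d = 225.
2^1 ≡ 2 (mod 451)
2^2 ≡ 2^2 = 4 ≡ 4 (mod 451)
2^4 ≡ 4^2 = 16 ≡ 16 (mod 451)
2^8 ≡ 16^2 = 256 ≡ 256 (mod 451)
2^16 ≡ 256^2 = 65536 ≡ 141 (mod 451)
2^32 ≡ 141^2 = 19881 ≡ 37 (mod 451)
2^64 ≡ 37^2 = 1369 ≡ 16 (mod 451)
2^128 ≡ 16^2 = 256 ≡ 256 (mod 451)
225 = 128 + 64 + 32 + 1 in binary powers of 2.
So 2^225 ≡ 256 · 16 · 37 · 2 ≡ 32 (mod 451).
Squaring chain: 32; never reaches −1, so base 2 is a Miller–Rabin witness that 451 is composite.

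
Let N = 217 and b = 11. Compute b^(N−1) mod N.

11^1 ≡ 11 (mod 217)
11^2 ≡ 11^2 = 121 ≡ 121 (mod 217)
11^4 ≡ 121^2 = 14641 ≡ 102 (mod 217)
11^8 ≡ 102^2 = 10404 ≡ 205 (mod 217)
11^16 ≡ 205^2 = 42025 ≡ 144 (mod 217)
11^32 ≡ 144^2 = 20736 ≡ 121 (mod 217)
11^64 ≡ 121^2 = 14641 ≡ 102 (mod 217)
11^128 ≡ 102^2 = 10404 ≡ 205 (mod 217)
216 = 128 + 64 + 16 + 8 in binary powers of 2.
So 11^216 ≡ 205 · 102 · 144 · 205 ≡ 190 (mod 217).
Since 190 ≠ 1, base 11 is a Fermat witness: 217 is composite.

190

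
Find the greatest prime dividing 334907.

89

334907 = 53 · 6319
6319 = 71 · 89
89 is prime.
So 334907 = 53 · 71 · 89; the largest prime factor is 89.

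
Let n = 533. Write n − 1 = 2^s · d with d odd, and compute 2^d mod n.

197

533 − 1 = 532 = 2^2 · 133, so d = 133.
2^1 ≡ 2 (mod 533)
2^2 ≡ 2^2 = 4 ≡ 4 (mod 533)
2^4 ≡ 4^2 = 16 ≡ 16 (mod 533)
2^8 ≡ 16^2 = 256 ≡ 256 (mod 533)
2^16 ≡ 256^2 = 65536 ≡ 510 (mod 533)
2^32 ≡ 510^2 = 260100 ≡ 529 (mod 533)
2^64 ≡ 529^2 = 279841 ≡ 16 (mod 533)
2^128 ≡ 16^2 = 256 ≡ 256 (mod 533)
133 = 128 + 4 + 1 in binary powers of 2.
So 2^133 ≡ 256 · 16 · 2 ≡ 197 (mod 533).
Squaring chain: 197 → 433; never reaches −1, so base 2 is a Miller–Rabin witness that 533 is composite.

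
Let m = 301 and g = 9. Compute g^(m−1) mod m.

176

9^1 ≡ 9 (mod 301)
9^2 ≡ 9^2 = 81 ≡ 81 (mod 301)
9^4 ≡ 81^2 = 6561 ≡ 240 (mod 301)
9^8 ≡ 240^2 = 57600 ≡ 109 (mod 301)
9^16 ≡ 109^2 = 11881 ≡ 142 (mod 301)
9^32 ≡ 142^2 = 20164 ≡ 298 (mod 301)
9^64 ≡ 298^2 = 88804 ≡ 9 (mod 301)
9^128 ≡ 9^2 = 81 ≡ 81 (mod 301)
9^256 ≡ 81^2 = 6561 ≡ 240 (mod 301)
300 = 256 + 32 + 8 + 4 in binary powers of 2.
So 9^300 ≡ 240 · 298 · 109 · 240 ≡ 176 (mod 301).
Since 176 ≠ 1, base 9 is a Fermat witness: 301 is composite.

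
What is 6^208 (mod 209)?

6^1 ≡ 6 (mod 209)
6^2 ≡ 6^2 = 36 ≡ 36 (mod 209)
6^4 ≡ 36^2 = 1296 ≡ 42 (mod 209)
6^8 ≡ 42^2 = 1764 ≡ 92 (mod 209)
6^16 ≡ 92^2 = 8464 ≡ 104 (mod 209)
6^32 ≡ 104^2 = 10816 ≡ 157 (mod 209)
6^64 ≡ 157^2 = 24649 ≡ 196 (mod 209)
6^128 ≡ 196^2 = 38416 ≡ 169 (mod 209)
208 = 128 + 64 + 16 in binary powers of 2.
So 6^208 ≡ 169 · 196 · 104 ≡ 158 (mod 209).
Since 158 ≠ 1, base 6 is a Fermat witness: 209 is composite.

158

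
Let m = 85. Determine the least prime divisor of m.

5

85 is odd.
Digit sum 13, not divisible by 3.
Ends in 5: divisible by 5.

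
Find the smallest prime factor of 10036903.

10036903 is odd.
Digit sum 22, not divisible by 3.
Ends in 3: not divisible by 5.
7: 10036903 = 7·1433843 + 2
11: 10036903 = 11·912445 + 8
13: 10036903 = 13·772069 + 6
17: 10036903 = 17·590406 + 1
19: 10036903 = 19·528258 + 1
23: 10036903 = 23·436387 + 2
29: 10036903 = 29·346100 + 3
31: 10036903 = 31·323771 + 2
37: 10036903 = 37·271267 + 24
41: 10036903 = 41·244802 + 21
43: 10036903 = 43·233416 + 15
47: 10036903 = 47·213551 + 6
53: 10036903 = 53·189375 + 28
59: 10036903 = 59·170117

59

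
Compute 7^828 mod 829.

7^1 ≡ 7 (mod 829)
7^2 ≡ 7^2 = 49 ≡ 49 (mod 829)
7^4 ≡ 49^2 = 2401 ≡ 743 (mod 829)
7^8 ≡ 743^2 = 552049 ≡ 764 (mod 829)
7^16 ≡ 764^2 = 583696 ≡ 80 (mod 829)
7^32 ≡ 80^2 = 6400 ≡ 597 (mod 829)
7^64 ≡ 597^2 = 356409 ≡ 768 (mod 829)
7^128 ≡ 768^2 = 589824 ≡ 405 (mod 829)
7^256 ≡ 405^2 = 164025 ≡ 712 (mod 829)
7^512 ≡ 712^2 = 506944 ≡ 425 (mod 829)
828 = 512 + 256 + 32 + 16 + 8 + 4 in binary powers of 2.
So 7^828 ≡ 425 · 712 · 597 · 80 · 764 · 743 ≡ 1 (mod 829).
Since the result is 1, base 7 gives no evidence that 829 is composite.

1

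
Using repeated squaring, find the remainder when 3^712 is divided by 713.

3^1 ≡ 3 (mod 713)
3^2 ≡ 3^2 = 9 ≡ 9 (mod 713)
3^4 ≡ 9^2 = 81 ≡ 81 (mod 713)
3^8 ≡ 81^2 = 6561 ≡ 144 (mod 713)
3^16 ≡ 144^2 = 20736 ≡ 59 (mod 713)
3^32 ≡ 59^2 = 3481 ≡ 629 (mod 713)
3^64 ≡ 629^2 = 395641 ≡ 639 (mod 713)
3^128 ≡ 639^2 = 408321 ≡ 485 (mod 713)
3^256 ≡ 485^2 = 235225 ≡ 648 (mod 713)
3^512 ≡ 648^2 = 419904 ≡ 660 (mod 713)
712 = 512 + 128 + 64 + 8 in binary powers of 2.
So 3^712 ≡ 660 · 485 · 639 · 144 ≡ 696 (mod 713).
Since 696 ≠ 1, base 3 is a Fermat witness: 713 is composite.

696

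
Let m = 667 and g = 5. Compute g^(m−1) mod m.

5^1 ≡ 5 (mod 667)
5^2 ≡ 5^2 = 25 ≡ 25 (mod 667)
5^4 ≡ 25^2 = 625 ≡ 625 (mod 667)
5^8 ≡ 625^2 = 390625 ≡ 430 (mod 667)
5^16 ≡ 430^2 = 184900 ≡ 141 (mod 667)
5^32 ≡ 141^2 = 19881 ≡ 538 (mod 667)
5^64 ≡ 538^2 = 289444 ≡ 633 (mod 667)
5^128 ≡ 633^2 = 400689 ≡ 489 (mod 667)
5^256 ≡ 489^2 = 239121 ≡ 335 (mod 667)
5^512 ≡ 335^2 = 112225 ≡ 169 (mod 667)
666 = 512 + 128 + 16 + 8 + 2 in binary powers of 2.
So 5^666 ≡ 169 · 489 · 141 · 430 · 25 ≡ 169 (mod 667).
Since 169 ≠ 1, base 5 is a Fermat witness: 667 is composite.

169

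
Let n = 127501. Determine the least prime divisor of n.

11

127501 is odd.
Digit sum 16, not divisible by 3.
Ends in 1: not divisible by 5.
7: 127501 = 7·18214 + 3
11: 127501 = 11·11591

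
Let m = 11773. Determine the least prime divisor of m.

11773 is odd.
Digit sum 19, not divisible by 3.
Ends in 3: not divisible by 5.
7: 11773 = 7·1681 + 6
11: 11773 = 11·1070 + 3
13: 11773 = 13·905 + 8
17: 11773 = 17·692 + 9
19: 11773 = 19·619 + 12
23: 11773 = 23·511 + 20
29: 11773 = 29·405 + 28
31: 11773 = 31·379 + 24
37: 11773 = 37·318 + 7
41: 11773 = 41·287 + 6
43: 11773 = 43·273 + 34
47: 11773 = 47·250 + 23
53: 11773 = 53·222 + 7
59: 11773 = 59·199 + 32
61: 11773 = 61·193

61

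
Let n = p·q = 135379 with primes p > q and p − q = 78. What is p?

Since p = q + 78, we have 135379 = q(q + 78), so q² + 78q − 135379 = 0.
Discriminant: 78² + 4·135379 = 6084 + 541516 = 547600; √547600 = 740.
q = (−78 + 740)/2 = 331, and p = q + 78 = 409.
Check: 331 · 409 = 135379.

409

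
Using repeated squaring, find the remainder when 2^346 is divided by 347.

1

2^1 ≡ 2 (mod 347)
2^2 ≡ 2^2 = 4 ≡ 4 (mod 347)
2^4 ≡ 4^2 = 16 ≡ 16 (mod 347)
2^8 ≡ 16^2 = 256 ≡ 256 (mod 347)
2^16 ≡ 256^2 = 65536 ≡ 300 (mod 347)
2^32 ≡ 300^2 = 90000 ≡ 127 (mod 347)
2^64 ≡ 127^2 = 16129 ≡ 167 (mod 347)
2^128 ≡ 167^2 = 27889 ≡ 129 (mod 347)
2^256 ≡ 129^2 = 16641 ≡ 332 (mod 347)
346 = 256 + 64 + 16 + 8 + 2 in binary powers of 2.
So 2^346 ≡ 332 · 167 · 300 · 256 · 4 ≡ 1 (mod 347).
Since the result is 1, base 2 gives no evidence that 347 is composite.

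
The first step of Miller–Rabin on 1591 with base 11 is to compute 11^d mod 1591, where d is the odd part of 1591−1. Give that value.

1591 − 1 = 1590 = 2^1 · 795, so d = 795.
11^1 ≡ 11 (mod 1591)
11^2 ≡ 11^2 = 121 ≡ 121 (mod 1591)
11^4 ≡ 121^2 = 14641 ≡ 322 (mod 1591)
11^8 ≡ 322^2 = 103684 ≡ 269 (mod 1591)
11^16 ≡ 269^2 = 72361 ≡ 766 (mod 1591)
11^32 ≡ 766^2 = 586756 ≡ 1268 (mod 1591)
11^64 ≡ 1268^2 = 1607824 ≡ 914 (mod 1591)
11^128 ≡ 914^2 = 835396 ≡ 121 (mod 1591)
11^256 ≡ 121^2 = 14641 ≡ 322 (mod 1591)
11^512 ≡ 322^2 = 103684 ≡ 269 (mod 1591)
795 = 512 + 256 + 16 + 8 + 2 + 1 in binary powers of 2.
So 11^795 ≡ 269 · 322 · 766 · 269 · 121 · 11 ≡ 924 (mod 1591).
Squaring chain: 924; never reaches −1, so base 11 is a Miller–Rabin witness that 1591 is composite.

924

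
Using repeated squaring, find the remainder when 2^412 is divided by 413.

359

2^1 ≡ 2 (mod 413)
2^2 ≡ 2^2 = 4 ≡ 4 (mod 413)
2^4 ≡ 4^2 = 16 ≡ 16 (mod 413)
2^8 ≡ 16^2 = 256 ≡ 256 (mod 413)
2^16 ≡ 256^2 = 65536 ≡ 282 (mod 413)
2^32 ≡ 282^2 = 79524 ≡ 228 (mod 413)
2^64 ≡ 228^2 = 51984 ≡ 359 (mod 413)
2^128 ≡ 359^2 = 128881 ≡ 25 (mod 413)
2^256 ≡ 25^2 = 625 ≡ 212 (mod 413)
412 = 256 + 128 + 16 + 8 + 4 in binary powers of 2.
So 2^412 ≡ 212 · 25 · 282 · 256 · 16 ≡ 359 (mod 413).
Since 359 ≠ 1, base 2 is a Fermat witness: 413 is composite.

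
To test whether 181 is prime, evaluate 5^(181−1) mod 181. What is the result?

5^1 ≡ 5 (mod 181)
5^2 ≡ 5^2 = 25 ≡ 25 (mod 181)
5^4 ≡ 25^2 = 625 ≡ 82 (mod 181)
5^8 ≡ 82^2 = 6724 ≡ 27 (mod 181)
5^16 ≡ 27^2 = 729 ≡ 5 (mod 181)
5^32 ≡ 5^2 = 25 ≡ 25 (mod 181)
5^64 ≡ 25^2 = 625 ≡ 82 (mod 181)
5^128 ≡ 82^2 = 6724 ≡ 27 (mod 181)
180 = 128 + 32 + 16 + 4 in binary powers of 2.
So 5^180 ≡ 27 · 25 · 5 · 82 ≡ 1 (mod 181).
Since the result is 1, base 5 gives no evidence that 181 is composite.

1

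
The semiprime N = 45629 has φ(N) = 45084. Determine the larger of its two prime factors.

φ(n) = (p−1)(q−1) = n − (p+q) + 1, so p + q = 45629 − 45084 + 1 = 546.
p and q are the roots of t² − 546t + 45629 = 0.
Discriminant: 546² − 4·45629 = 298116 − 182516 = 115600; √115600 = 340.
q = (546 − 340)/2 = 103, p = (546 + 340)/2 = 443.
Check: 103 · 443 = 45629.

443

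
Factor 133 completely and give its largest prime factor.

19

133 = 7 · 19
19 is prime.
So 133 = 7 · 19; the largest prime factor is 19.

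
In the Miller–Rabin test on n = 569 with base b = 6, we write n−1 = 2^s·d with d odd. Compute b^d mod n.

569 − 1 = 568 = 2^3 · 71, so d = 71.
6^1 ≡ 6 (mod 569)
6^2 ≡ 6^2 = 36 ≡ 36 (mod 569)
6^4 ≡ 36^2 = 1296 ≡ 158 (mod 569)
6^8 ≡ 158^2 = 24964 ≡ 497 (mod 569)
6^16 ≡ 497^2 = 247009 ≡ 63 (mod 569)
6^32 ≡ 63^2 = 3969 ≡ 555 (mod 569)
6^64 ≡ 555^2 = 308025 ≡ 196 (mod 569)
71 = 64 + 4 + 2 + 1 in binary powers of 2.
So 6^71 ≡ 196 · 158 · 36 · 6 ≡ 493 (mod 569).
Squaring chain: 493 → 86 → 568; reaches −1, so base 6 does not prove 569 composite.

493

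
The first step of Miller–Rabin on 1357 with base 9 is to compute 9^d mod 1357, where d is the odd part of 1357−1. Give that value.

324

1357 − 1 = 1356 = 2^2 · 339, so d = 339.
9^1 ≡ 9 (mod 1357)
9^2 ≡ 9^2 = 81 ≡ 81 (mod 1357)
9^4 ≡ 81^2 = 6561 ≡ 1133 (mod 1357)
9^8 ≡ 1133^2 = 1283689 ≡ 1324 (mod 1357)
9^16 ≡ 1324^2 = 1752976 ≡ 1089 (mod 1357)
9^32 ≡ 1089^2 = 1185921 ≡ 1260 (mod 1357)
9^64 ≡ 1260^2 = 1587600 ≡ 1267 (mod 1357)
9^128 ≡ 1267^2 = 1605289 ≡ 1315 (mod 1357)
9^256 ≡ 1315^2 = 1729225 ≡ 407 (mod 1357)
339 = 256 + 64 + 16 + 2 + 1 in binary powers of 2.
So 9^339 ≡ 407 · 1267 · 1089 · 81 · 9 ≡ 324 (mod 1357).
Squaring chain: 324 → 487; never reaches −1, so base 9 is a Miller–Rabin witness that 1357 is composite.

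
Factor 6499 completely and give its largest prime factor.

97

6499 = 67 · 97
97 is prime.
So 6499 = 67 · 97; the largest prime factor is 97.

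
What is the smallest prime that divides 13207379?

73

13207379 is odd.
Digit sum 32, not divisible by 3.
Ends in 9: not divisible by 5.
7: 13207379 = 7·1886768 + 3
11: 13207379 = 11·1200670 + 9
13: 13207379 = 13·1015952 + 3
17: 13207379 = 17·776904 + 11
19: 13207379 = 19·695125 + 4
23: 13207379 = 23·574233 + 20
29: 13207379 = 29·455426 + 25
31: 13207379 = 31·426044 + 15
37: 13207379 = 37·356956 + 7
41: 13207379 = 41·322131 + 8
43: 13207379 = 43·307148 + 15
47: 13207379 = 47·281008 + 3
53: 13207379 = 53·249195 + 44
59: 13207379 = 59·223853 + 52
61: 13207379 = 61·216514 + 25
67: 13207379 = 67·197125 + 4
71: 13207379 = 71·186019 + 30
73: 13207379 = 73·180923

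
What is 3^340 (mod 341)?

56

3^1 ≡ 3 (mod 341)
3^2 ≡ 3^2 = 9 ≡ 9 (mod 341)
3^4 ≡ 9^2 = 81 ≡ 81 (mod 341)
3^8 ≡ 81^2 = 6561 ≡ 82 (mod 341)
3^16 ≡ 82^2 = 6724 ≡ 245 (mod 341)
3^32 ≡ 245^2 = 60025 ≡ 9 (mod 341)
3^64 ≡ 9^2 = 81 ≡ 81 (mod 341)
3^128 ≡ 81^2 = 6561 ≡ 82 (mod 341)
3^256 ≡ 82^2 = 6724 ≡ 245 (mod 341)
340 = 256 + 64 + 16 + 4 in binary powers of 2.
So 3^340 ≡ 245 · 81 · 245 · 81 ≡ 56 (mod 341).
Since 56 ≠ 1, base 3 is a Fermat witness: 341 is composite.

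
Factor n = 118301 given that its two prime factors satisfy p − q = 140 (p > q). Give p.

Since p = q + 140, we have 118301 = q(q + 140), so q² + 140q − 118301 = 0.
Discriminant: 140² + 4·118301 = 19600 + 473204 = 492804; √492804 = 702.
q = (−140 + 702)/2 = 281, and p = q + 140 = 421.
Check: 281 · 421 = 118301.

421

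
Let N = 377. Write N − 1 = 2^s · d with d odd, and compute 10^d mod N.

377 − 1 = 376 = 2^3 · 47, so d = 47.
10^1 ≡ 10 (mod 377)
10^2 ≡ 10^2 = 100 ≡ 100 (mod 377)
10^4 ≡ 100^2 = 10000 ≡ 198 (mod 377)
10^8 ≡ 198^2 = 39204 ≡ 373 (mod 377)
10^16 ≡ 373^2 = 139129 ≡ 16 (mod 377)
10^32 ≡ 16^2 = 256 ≡ 256 (mod 377)
47 = 32 + 8 + 4 + 2 + 1 in binary powers of 2.
So 10^47 ≡ 256 · 373 · 198 · 100 · 10 ≡ 108 (mod 377).
Squaring chain: 108 → 354 → 152; never reaches −1, so base 10 is a Miller–Rabin witness that 377 is composite.

108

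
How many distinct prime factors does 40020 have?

5

40020 = 2^2 · 10005
10005 = 3 · 3335
3335 = 5 · 667
667 = 23 · 29
40020 = 2^2 · 3 · 5 · 23 · 29, which has 5 distinct prime factors.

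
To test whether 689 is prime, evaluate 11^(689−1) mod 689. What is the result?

11^1 ≡ 11 (mod 689)
11^2 ≡ 11^2 = 121 ≡ 121 (mod 689)
11^4 ≡ 121^2 = 14641 ≡ 172 (mod 689)
11^8 ≡ 172^2 = 29584 ≡ 646 (mod 689)
11^16 ≡ 646^2 = 417316 ≡ 471 (mod 689)
11^32 ≡ 471^2 = 221841 ≡ 672 (mod 689)
11^64 ≡ 672^2 = 451584 ≡ 289 (mod 689)
11^128 ≡ 289^2 = 83521 ≡ 152 (mod 689)
11^256 ≡ 152^2 = 23104 ≡ 367 (mod 689)
11^512 ≡ 367^2 = 134689 ≡ 334 (mod 689)
688 = 512 + 128 + 32 + 16 in binary powers of 2.
So 11^688 ≡ 334 · 152 · 672 · 471 ≡ 289 (mod 689).
Since 289 ≠ 1, base 11 is a Fermat witness: 689 is composite.

289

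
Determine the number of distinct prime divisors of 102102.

6

102102 = 2 · 51051
51051 = 3 · 17017
17017 = 7 · 2431
2431 = 11 · 221
221 = 13 · 17
102102 = 2 · 3 · 7 · 11 · 13 · 17, which has 6 distinct prime factors.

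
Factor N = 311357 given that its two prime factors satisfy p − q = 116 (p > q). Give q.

503

Since p = q + 116, we have 311357 = q(q + 116), so q² + 116q − 311357 = 0.
Discriminant: 116² + 4·311357 = 13456 + 1245428 = 1258884; √1258884 = 1122.
q = (−116 + 1122)/2 = 503, and p = q + 116 = 619.
Check: 503 · 619 = 311357.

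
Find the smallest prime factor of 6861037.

6861037 is odd.
Digit sum 31, not divisible by 3.
Ends in 7: not divisible by 5.
7: 6861037 = 7·980148 + 1
11: 6861037 = 11·623730 + 7
13: 6861037 = 13·527772 + 1
17: 6861037 = 17·403590 + 7
19: 6861037 = 19·361107 + 4
23: 6861037 = 23·298305 + 22
29: 6861037 = 29·236587 + 14
31: 6861037 = 31·221323 + 24
37: 6861037 = 37·185433 + 16
41: 6861037 = 41·167342 + 15
43: 6861037 = 43·159559

43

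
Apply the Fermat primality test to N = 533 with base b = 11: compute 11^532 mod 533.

11^1 ≡ 11 (mod 533)
11^2 ≡ 11^2 = 121 ≡ 121 (mod 533)
11^4 ≡ 121^2 = 14641 ≡ 250 (mod 533)
11^8 ≡ 250^2 = 62500 ≡ 139 (mod 533)
11^16 ≡ 139^2 = 19321 ≡ 133 (mod 533)
11^32 ≡ 133^2 = 17689 ≡ 100 (mod 533)
11^64 ≡ 100^2 = 10000 ≡ 406 (mod 533)
11^128 ≡ 406^2 = 164836 ≡ 139 (mod 533)
11^256 ≡ 139^2 = 19321 ≡ 133 (mod 533)
11^512 ≡ 133^2 = 17689 ≡ 100 (mod 533)
532 = 512 + 16 + 4 in binary powers of 2.
So 11^532 ≡ 100 · 133 · 250 ≡ 146 (mod 533).
Since 146 ≠ 1, base 11 is a Fermat witness: 533 is composite.

146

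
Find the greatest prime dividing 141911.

141911 = 7 · 20273
20273 = 11 · 1843
1843 = 19 · 97
97 is prime.
So 141911 = 7 · 11 · 19 · 97; the largest prime factor is 97.

97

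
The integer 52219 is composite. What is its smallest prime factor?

79

52219 is odd.
Digit sum 19, not divisible by 3.
Ends in 9: not divisible by 5.
7: 52219 = 7·7459 + 6
11: 52219 = 11·4747 + 2
13: 52219 = 13·4016 + 11
17: 52219 = 17·3071 + 12
19: 52219 = 19·2748 + 7
23: 52219 = 23·2270 + 9
29: 52219 = 29·1800 + 19
31: 52219 = 31·1684 + 15
37: 52219 = 37·1411 + 12
41: 52219 = 41·1273 + 26
43: 52219 = 43·1214 + 17
47: 52219 = 47·1111 + 2
53: 52219 = 53·985 + 14
59: 52219 = 59·885 + 4
61: 52219 = 61·856 + 3
67: 52219 = 67·779 + 26
71: 52219 = 71·735 + 34
73: 52219 = 73·715 + 24
79: 52219 = 79·661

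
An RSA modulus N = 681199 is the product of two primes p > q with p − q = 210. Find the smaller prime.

727

Since p = q + 210, we have 681199 = q(q + 210), so q² + 210q − 681199 = 0.
Discriminant: 210² + 4·681199 = 44100 + 2724796 = 2768896; √2768896 = 1664.
q = (−210 + 1664)/2 = 727, and p = q + 210 = 937.
Check: 727 · 937 = 681199.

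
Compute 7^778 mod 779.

292

7^1 ≡ 7 (mod 779)
7^2 ≡ 7^2 = 49 ≡ 49 (mod 779)
7^4 ≡ 49^2 = 2401 ≡ 64 (mod 779)
7^8 ≡ 64^2 = 4096 ≡ 201 (mod 779)
7^16 ≡ 201^2 = 40401 ≡ 672 (mod 779)
7^32 ≡ 672^2 = 451584 ≡ 543 (mod 779)
7^64 ≡ 543^2 = 294849 ≡ 387 (mod 779)
7^128 ≡ 387^2 = 149769 ≡ 201 (mod 779)
7^256 ≡ 201^2 = 40401 ≡ 672 (mod 779)
7^512 ≡ 672^2 = 451584 ≡ 543 (mod 779)
778 = 512 + 256 + 8 + 2 in binary powers of 2.
So 7^778 ≡ 543 · 672 · 201 · 49 ≡ 292 (mod 779).
Since 292 ≠ 1, base 7 is a Fermat witness: 779 is composite.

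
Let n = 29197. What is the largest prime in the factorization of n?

97

29197 = 7 · 4171
4171 = 43 · 97
97 is prime.
So 29197 = 7 · 43 · 97; the largest prime factor is 97.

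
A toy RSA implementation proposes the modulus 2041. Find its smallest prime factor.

2041 is odd.
Digit sum 7, not divisible by 3.
Ends in 1: not divisible by 5.
7: 2041 = 7·291 + 4
11: 2041 = 11·185 + 6
13: 2041 = 13·157

13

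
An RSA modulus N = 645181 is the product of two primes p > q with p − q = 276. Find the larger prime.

Since p = q + 276, we have 645181 = q(q + 276), so q² + 276q − 645181 = 0.
Discriminant: 276² + 4·645181 = 76176 + 2580724 = 2656900; √2656900 = 1630.
q = (−276 + 1630)/2 = 677, and p = q + 276 = 953.
Check: 677 · 953 = 645181.

953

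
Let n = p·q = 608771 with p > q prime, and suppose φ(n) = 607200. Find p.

φ(n) = (p−1)(q−1) = n − (p+q) + 1, so p + q = 608771 − 607200 + 1 = 1572.
p and q are the roots of t² − 1572t + 608771 = 0.
Discriminant: 1572² − 4·608771 = 2471184 − 2435084 = 36100; √36100 = 190.
q = (1572 − 190)/2 = 691, p = (1572 + 190)/2 = 881.
Check: 691 · 881 = 608771.

881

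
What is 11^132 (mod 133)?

11^1 ≡ 11 (mod 133)
11^2 ≡ 11^2 = 121 ≡ 121 (mod 133)
11^4 ≡ 121^2 = 14641 ≡ 11 (mod 133)
11^8 ≡ 11^2 = 121 ≡ 121 (mod 133)
11^16 ≡ 121^2 = 14641 ≡ 11 (mod 133)
11^32 ≡ 11^2 = 121 ≡ 121 (mod 133)
11^64 ≡ 121^2 = 14641 ≡ 11 (mod 133)
11^128 ≡ 11^2 = 121 ≡ 121 (mod 133)
132 = 128 + 4 in binary powers of 2.
So 11^132 ≡ 121 · 11 ≡ 1 (mod 133).
Since the result is 1, base 11 gives no evidence that 133 is composite.

1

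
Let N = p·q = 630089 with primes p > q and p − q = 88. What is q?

Since p = q + 88, we have 630089 = q(q + 88), so q² + 88q − 630089 = 0.
Discriminant: 88² + 4·630089 = 7744 + 2520356 = 2528100; √2528100 = 1590.
q = (−88 + 1590)/2 = 751, and p = q + 88 = 839.
Check: 751 · 839 = 630089.

751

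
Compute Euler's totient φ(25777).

25456

Factor: 25777 = 149 · 173.
φ(25777) = (149−1) · (173−1) = 148 · 172 = 25456.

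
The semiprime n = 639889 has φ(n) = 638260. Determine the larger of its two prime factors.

971

φ(n) = (p−1)(q−1) = n − (p+q) + 1, so p + q = 639889 − 638260 + 1 = 1630.
p and q are the roots of t² − 1630t + 639889 = 0.
Discriminant: 1630² − 4·639889 = 2656900 − 2559556 = 97344; √97344 = 312.
q = (1630 − 312)/2 = 659, p = (1630 + 312)/2 = 971.
Check: 659 · 971 = 639889.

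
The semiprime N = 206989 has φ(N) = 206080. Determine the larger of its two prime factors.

461

φ(n) = (p−1)(q−1) = n − (p+q) + 1, so p + q = 206989 − 206080 + 1 = 910.
p and q are the roots of t² − 910t + 206989 = 0.
Discriminant: 910² − 4·206989 = 828100 − 827956 = 144; √144 = 12.
q = (910 − 12)/2 = 449, p = (910 + 12)/2 = 461.
Check: 449 · 461 = 206989.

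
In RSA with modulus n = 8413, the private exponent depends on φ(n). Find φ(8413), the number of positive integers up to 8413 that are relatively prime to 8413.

Factor: 8413 = 47 · 179.
φ(8413) = (47−1) · (179−1) = 46 · 178 = 8188.

8188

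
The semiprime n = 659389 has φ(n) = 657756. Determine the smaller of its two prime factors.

φ(n) = (p−1)(q−1) = n − (p+q) + 1, so p + q = 659389 − 657756 + 1 = 1634.
p and q are the roots of t² − 1634t + 659389 = 0.
Discriminant: 1634² − 4·659389 = 2669956 − 2637556 = 32400; √32400 = 180.
q = (1634 − 180)/2 = 727, p = (1634 + 180)/2 = 907.
Check: 727 · 907 = 659389.

727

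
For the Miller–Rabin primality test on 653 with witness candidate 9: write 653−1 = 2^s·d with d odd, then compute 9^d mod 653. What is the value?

653 − 1 = 652 = 2^2 · 163, so d = 163.
9^1 ≡ 9 (mod 653)
9^2 ≡ 9^2 = 81 ≡ 81 (mod 653)
9^4 ≡ 81^2 = 6561 ≡ 31 (mod 653)
9^8 ≡ 31^2 = 961 ≡ 308 (mod 653)
9^16 ≡ 308^2 = 94864 ≡ 179 (mod 653)
9^32 ≡ 179^2 = 32041 ≡ 44 (mod 653)
9^64 ≡ 44^2 = 1936 ≡ 630 (mod 653)
9^128 ≡ 630^2 = 396900 ≡ 529 (mod 653)
163 = 128 + 32 + 2 + 1 in binary powers of 2.
So 9^163 ≡ 529 · 44 · 81 · 9 ≡ 652 (mod 653).
Since 9^d ≡ 652 (mod 653), base 9 does not prove 653 composite.

652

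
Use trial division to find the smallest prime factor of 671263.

671263 is odd.
Digit sum 25, not divisible by 3.
Ends in 3: not divisible by 5.
7: 671263 = 7·95894 + 5
11: 671263 = 11·61023 + 10
13: 671263 = 13·51635 + 8
17: 671263 = 17·39486 + 1
19: 671263 = 19·35329 + 12
23: 671263 = 23·29185 + 8
29: 671263 = 29·23147

29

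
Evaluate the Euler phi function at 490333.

458640

Factor: 490333 = 19 · 131 · 197.
φ(490333) = (19−1) · (131−1) · (197−1) = 18 · 130 · 196 = 458640.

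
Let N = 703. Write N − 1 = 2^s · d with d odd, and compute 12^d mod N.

703 − 1 = 702 = 2^1 · 351, so d = 351.
12^1 ≡ 12 (mod 703)
12^2 ≡ 12^2 = 144 ≡ 144 (mod 703)
12^4 ≡ 144^2 = 20736 ≡ 349 (mod 703)
12^8 ≡ 349^2 = 121801 ≡ 182 (mod 703)
12^16 ≡ 182^2 = 33124 ≡ 83 (mod 703)
12^32 ≡ 83^2 = 6889 ≡ 562 (mod 703)
12^64 ≡ 562^2 = 315844 ≡ 197 (mod 703)
12^128 ≡ 197^2 = 38809 ≡ 144 (mod 703)
12^256 ≡ 144^2 = 20736 ≡ 349 (mod 703)
351 = 256 + 64 + 16 + 8 + 4 + 2 + 1 in binary powers of 2.
So 12^351 ≡ 349 · 197 · 83 · 182 · 349 · 144 · 12 ≡ 75 (mod 703).
Squaring chain: 75; never reaches −1, so base 12 is a Miller–Rabin witness that 703 is composite.

75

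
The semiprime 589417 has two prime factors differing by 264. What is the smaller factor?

647

Since p = q + 264, we have 589417 = q(q + 264), so q² + 264q − 589417 = 0.
Discriminant: 264² + 4·589417 = 69696 + 2357668 = 2427364; √2427364 = 1558.
q = (−264 + 1558)/2 = 647, and p = q + 264 = 911.
Check: 647 · 911 = 589417.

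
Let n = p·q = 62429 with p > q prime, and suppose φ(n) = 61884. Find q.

163

φ(n) = (p−1)(q−1) = n − (p+q) + 1, so p + q = 62429 − 61884 + 1 = 546.
p and q are the roots of t² − 546t + 62429 = 0.
Discriminant: 546² − 4·62429 = 298116 − 249716 = 48400; √48400 = 220.
q = (546 − 220)/2 = 163, p = (546 + 220)/2 = 383.
Check: 163 · 383 = 62429.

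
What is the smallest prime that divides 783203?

29

783203 is odd.
Digit sum 23, not divisible by 3.
Ends in 3: not divisible by 5.
7: 783203 = 7·111886 + 1
11: 783203 = 11·71200 + 3
13: 783203 = 13·60246 + 5
17: 783203 = 17·46070 + 13
19: 783203 = 19·41221 + 4
23: 783203 = 23·34052 + 7
29: 783203 = 29·27007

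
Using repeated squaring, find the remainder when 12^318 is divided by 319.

12^1 ≡ 12 (mod 319)
12^2 ≡ 12^2 = 144 ≡ 144 (mod 319)
12^4 ≡ 144^2 = 20736 ≡ 1 (mod 319)
12^8 ≡ 1^2 = 1 ≡ 1 (mod 319)
12^16 ≡ 1^2 = 1 ≡ 1 (mod 319)
12^32 ≡ 1^2 = 1 ≡ 1 (mod 319)
12^64 ≡ 1^2 = 1 ≡ 1 (mod 319)
12^128 ≡ 1^2 = 1 ≡ 1 (mod 319)
12^256 ≡ 1^2 = 1 ≡ 1 (mod 319)
318 = 256 + 32 + 16 + 8 + 4 + 2 in binary powers of 2.
So 12^318 ≡ 1 · 1 · 1 · 1 · 1 · 144 ≡ 144 (mod 319).
Since 144 ≠ 1, base 12 is a Fermat witness: 319 is composite.

144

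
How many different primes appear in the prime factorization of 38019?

38019 = 3 · 12673
12673 = 19 · 667
667 = 23 · 29
38019 = 3 · 19 · 23 · 29, which has 4 distinct prime factors.

4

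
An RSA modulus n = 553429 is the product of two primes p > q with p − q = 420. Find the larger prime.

Since p = q + 420, we have 553429 = q(q + 420), so q² + 420q − 553429 = 0.
Discriminant: 420² + 4·553429 = 176400 + 2213716 = 2390116; √2390116 = 1546.
q = (−420 + 1546)/2 = 563, and p = q + 420 = 983.
Check: 563 · 983 = 553429.

983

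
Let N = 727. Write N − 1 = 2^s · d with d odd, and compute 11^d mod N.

726

727 − 1 = 726 = 2^1 · 363, so d = 363.
11^1 ≡ 11 (mod 727)
11^2 ≡ 11^2 = 121 ≡ 121 (mod 727)
11^4 ≡ 121^2 = 14641 ≡ 101 (mod 727)
11^8 ≡ 101^2 = 10201 ≡ 23 (mod 727)
11^16 ≡ 23^2 = 529 ≡ 529 (mod 727)
11^32 ≡ 529^2 = 279841 ≡ 673 (mod 727)
11^64 ≡ 673^2 = 452929 ≡ 8 (mod 727)
11^128 ≡ 8^2 = 64 ≡ 64 (mod 727)
11^256 ≡ 64^2 = 4096 ≡ 461 (mod 727)
363 = 256 + 64 + 32 + 8 + 2 + 1 in binary powers of 2.
So 11^363 ≡ 461 · 8 · 673 · 23 · 121 · 11 ≡ 726 (mod 727).
Since 11^d ≡ 726 (mod 727), base 11 does not prove 727 composite.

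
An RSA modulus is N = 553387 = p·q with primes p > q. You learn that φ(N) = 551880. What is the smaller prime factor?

φ(n) = (p−1)(q−1) = n − (p+q) + 1, so p + q = 553387 − 551880 + 1 = 1508.
p and q are the roots of t² − 1508t + 553387 = 0.
Discriminant: 1508² − 4·553387 = 2274064 − 2213548 = 60516; √60516 = 246.
q = (1508 − 246)/2 = 631, p = (1508 + 246)/2 = 877.
Check: 631 · 877 = 553387.

631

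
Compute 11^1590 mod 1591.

11^1 ≡ 11 (mod 1591)
11^2 ≡ 11^2 = 121 ≡ 121 (mod 1591)
11^4 ≡ 121^2 = 14641 ≡ 322 (mod 1591)
11^8 ≡ 322^2 = 103684 ≡ 269 (mod 1591)
11^16 ≡ 269^2 = 72361 ≡ 766 (mod 1591)
11^32 ≡ 766^2 = 586756 ≡ 1268 (mod 1591)
11^64 ≡ 1268^2 = 1607824 ≡ 914 (mod 1591)
11^128 ≡ 914^2 = 835396 ≡ 121 (mod 1591)
11^256 ≡ 121^2 = 14641 ≡ 322 (mod 1591)
11^512 ≡ 322^2 = 103684 ≡ 269 (mod 1591)
11^1024 ≡ 269^2 = 72361 ≡ 766 (mod 1591)
1590 = 1024 + 512 + 32 + 16 + 4 + 2 in binary powers of 2.
So 11^1590 ≡ 766 · 269 · 1268 · 766 · 322 · 121 ≡ 1000 (mod 1591).
Since 1000 ≠ 1, base 11 is a Fermat witness: 1591 is composite.

1000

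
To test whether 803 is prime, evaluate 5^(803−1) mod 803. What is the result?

5^1 ≡ 5 (mod 803)
5^2 ≡ 5^2 = 25 ≡ 25 (mod 803)
5^4 ≡ 25^2 = 625 ≡ 625 (mod 803)
5^8 ≡ 625^2 = 390625 ≡ 367 (mod 803)
5^16 ≡ 367^2 = 134689 ≡ 588 (mod 803)
5^32 ≡ 588^2 = 345744 ≡ 454 (mod 803)
5^64 ≡ 454^2 = 206116 ≡ 548 (mod 803)
5^128 ≡ 548^2 = 300304 ≡ 785 (mod 803)
5^256 ≡ 785^2 = 616225 ≡ 324 (mod 803)
5^512 ≡ 324^2 = 104976 ≡ 586 (mod 803)
802 = 512 + 256 + 32 + 2 in binary powers of 2.
So 5^802 ≡ 586 · 324 · 454 · 25 ≡ 707 (mod 803).
Since 707 ≠ 1, base 5 is a Fermat witness: 803 is composite.

707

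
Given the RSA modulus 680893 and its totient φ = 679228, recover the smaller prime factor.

φ(n) = (p−1)(q−1) = n − (p+q) + 1, so p + q = 680893 − 679228 + 1 = 1666.
p and q are the roots of t² − 1666t + 680893 = 0.
Discriminant: 1666² − 4·680893 = 2775556 − 2723572 = 51984; √51984 = 228.
q = (1666 − 228)/2 = 719, p = (1666 + 228)/2 = 947.
Check: 719 · 947 = 680893.

719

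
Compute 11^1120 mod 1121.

980

11^1 ≡ 11 (mod 1121)
11^2 ≡ 11^2 = 121 ≡ 121 (mod 1121)
11^4 ≡ 121^2 = 14641 ≡ 68 (mod 1121)
11^8 ≡ 68^2 = 4624 ≡ 140 (mod 1121)
11^16 ≡ 140^2 = 19600 ≡ 543 (mod 1121)
11^32 ≡ 543^2 = 294849 ≡ 26 (mod 1121)
11^64 ≡ 26^2 = 676 ≡ 676 (mod 1121)
11^128 ≡ 676^2 = 456976 ≡ 729 (mod 1121)
11^256 ≡ 729^2 = 531441 ≡ 87 (mod 1121)
11^512 ≡ 87^2 = 7569 ≡ 843 (mod 1121)
11^1024 ≡ 843^2 = 710649 ≡ 1056 (mod 1121)
1120 = 1024 + 64 + 32 in binary powers of 2.
So 11^1120 ≡ 1056 · 676 · 26 ≡ 980 (mod 1121).
Since 980 ≠ 1, base 11 is a Fermat witness: 1121 is composite.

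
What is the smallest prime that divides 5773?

23

5773 is odd.
Digit sum 22, not divisible by 3.
Ends in 3: not divisible by 5.
7: 5773 = 7·824 + 5
11: 5773 = 11·524 + 9
13: 5773 = 13·444 + 1
17: 5773 = 17·339 + 10
19: 5773 = 19·303 + 16
23: 5773 = 23·251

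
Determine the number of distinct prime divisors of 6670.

4

6670 = 2 · 3335
3335 = 5 · 667
667 = 23 · 29
6670 = 2 · 5 · 23 · 29, which has 4 distinct prime factors.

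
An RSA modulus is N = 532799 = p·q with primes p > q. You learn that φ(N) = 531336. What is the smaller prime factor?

677

φ(n) = (p−1)(q−1) = n − (p+q) + 1, so p + q = 532799 − 531336 + 1 = 1464.
p and q are the roots of t² − 1464t + 532799 = 0.
Discriminant: 1464² − 4·532799 = 2143296 − 2131196 = 12100; √12100 = 110.
q = (1464 − 110)/2 = 677, p = (1464 + 110)/2 = 787.
Check: 677 · 787 = 532799.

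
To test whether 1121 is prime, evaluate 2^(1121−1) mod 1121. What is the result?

2^1 ≡ 2 (mod 1121)
2^2 ≡ 2^2 = 4 ≡ 4 (mod 1121)
2^4 ≡ 4^2 = 16 ≡ 16 (mod 1121)
2^8 ≡ 16^2 = 256 ≡ 256 (mod 1121)
2^16 ≡ 256^2 = 65536 ≡ 518 (mod 1121)
2^32 ≡ 518^2 = 268324 ≡ 405 (mod 1121)
2^64 ≡ 405^2 = 164025 ≡ 359 (mod 1121)
2^128 ≡ 359^2 = 128881 ≡ 1087 (mod 1121)
2^256 ≡ 1087^2 = 1181569 ≡ 35 (mod 1121)
2^512 ≡ 35^2 = 1225 ≡ 104 (mod 1121)
2^1024 ≡ 104^2 = 10816 ≡ 727 (mod 1121)
1120 = 1024 + 64 + 32 in binary powers of 2.
So 2^1120 ≡ 727 · 359 · 405 ≡ 833 (mod 1121).
Since 833 ≠ 1, base 2 is a Fermat witness: 1121 is composite.

833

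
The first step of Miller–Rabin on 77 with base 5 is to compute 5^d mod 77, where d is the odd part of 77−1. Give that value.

75

77 − 1 = 76 = 2^2 · 19, so d = 19.
5^1 ≡ 5 (mod 77)
5^2 ≡ 5^2 = 25 ≡ 25 (mod 77)
5^4 ≡ 25^2 = 625 ≡ 9 (mod 77)
5^8 ≡ 9^2 = 81 ≡ 4 (mod 77)
5^16 ≡ 4^2 = 16 ≡ 16 (mod 77)
19 = 16 + 2 + 1 in binary powers of 2.
So 5^19 ≡ 16 · 25 · 5 ≡ 75 (mod 77).
Squaring chain: 75 → 4; never reaches −1, so base 5 is a Miller–Rabin witness that 77 is composite.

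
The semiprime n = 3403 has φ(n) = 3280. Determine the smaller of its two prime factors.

41

φ(n) = (p−1)(q−1) = n − (p+q) + 1, so p + q = 3403 − 3280 + 1 = 124.
p and q are the roots of t² − 124t + 3403 = 0.
Discriminant: 124² − 4·3403 = 15376 − 13612 = 1764; √1764 = 42.
q = (124 − 42)/2 = 41, p = (124 + 42)/2 = 83.
Check: 41 · 83 = 3403.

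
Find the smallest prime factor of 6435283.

6435283 is odd.
Digit sum 31, not divisible by 3.
Ends in 3: not divisible by 5.
7: 6435283 = 7·919326 + 1
11: 6435283 = 11·585025 + 8
13: 6435283 = 13·495021 + 10
17: 6435283 = 17·378546 + 1
19: 6435283 = 19·338699 + 2
23: 6435283 = 23·279794 + 21
29: 6435283 = 29·221906 + 9
31: 6435283 = 31·207589 + 24
37: 6435283 = 37·173926 + 21
41: 6435283 = 41·156958 + 5
43: 6435283 = 43·149657 + 32
47: 6435283 = 47·136920 + 43
53: 6435283 = 53·121420 + 23
59: 6435283 = 59·109072 + 35
61: 6435283 = 61·105496 + 27
67: 6435283 = 67·96049

67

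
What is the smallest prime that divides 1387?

1387 is odd.
Digit sum 19, not divisible by 3.
Ends in 7: not divisible by 5.
7: 1387 = 7·198 + 1
11: 1387 = 11·126 + 1
13: 1387 = 13·106 + 9
17: 1387 = 17·81 + 10
19: 1387 = 19·73

19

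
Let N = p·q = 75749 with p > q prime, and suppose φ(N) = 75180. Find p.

359

φ(n) = (p−1)(q−1) = n − (p+q) + 1, so p + q = 75749 − 75180 + 1 = 570.
p and q are the roots of t² − 570t + 75749 = 0.
Discriminant: 570² − 4·75749 = 324900 − 302996 = 21904; √21904 = 148.
q = (570 − 148)/2 = 211, p = (570 + 148)/2 = 359.
Check: 211 · 359 = 75749.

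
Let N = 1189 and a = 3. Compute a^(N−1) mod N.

3^1 ≡ 3 (mod 1189)
3^2 ≡ 3^2 = 9 ≡ 9 (mod 1189)
3^4 ≡ 9^2 = 81 ≡ 81 (mod 1189)
3^8 ≡ 81^2 = 6561 ≡ 616 (mod 1189)
3^16 ≡ 616^2 = 379456 ≡ 165 (mod 1189)
3^32 ≡ 165^2 = 27225 ≡ 1067 (mod 1189)
3^64 ≡ 1067^2 = 1138489 ≡ 616 (mod 1189)
3^128 ≡ 616^2 = 379456 ≡ 165 (mod 1189)
3^256 ≡ 165^2 = 27225 ≡ 1067 (mod 1189)
3^512 ≡ 1067^2 = 1138489 ≡ 616 (mod 1189)
3^1024 ≡ 616^2 = 379456 ≡ 165 (mod 1189)
1188 = 1024 + 128 + 32 + 4 in binary powers of 2.
So 3^1188 ≡ 165 · 165 · 1067 · 81 ≡ 1147 (mod 1189).
Since 1147 ≠ 1, base 3 is a Fermat witness: 1189 is composite.

1147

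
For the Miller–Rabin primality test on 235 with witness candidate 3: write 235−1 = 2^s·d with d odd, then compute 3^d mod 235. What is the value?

235 − 1 = 234 = 2^1 · 117, so d = 117.
3^1 ≡ 3 (mod 235)
3^2 ≡ 3^2 = 9 ≡ 9 (mod 235)
3^4 ≡ 9^2 = 81 ≡ 81 (mod 235)
3^8 ≡ 81^2 = 6561 ≡ 216 (mod 235)
3^16 ≡ 216^2 = 46656 ≡ 126 (mod 235)
3^32 ≡ 126^2 = 15876 ≡ 131 (mod 235)
3^64 ≡ 131^2 = 17161 ≡ 6 (mod 235)
117 = 64 + 32 + 16 + 4 + 1 in binary powers of 2.
So 3^117 ≡ 6 · 131 · 126 · 81 · 3 ≡ 103 (mod 235).
Squaring chain: 103; never reaches −1, so base 3 is a Miller–Rabin witness that 235 is composite.

103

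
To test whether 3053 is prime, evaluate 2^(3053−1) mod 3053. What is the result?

2968

2^1 ≡ 2 (mod 3053)
2^2 ≡ 2^2 = 4 ≡ 4 (mod 3053)
2^4 ≡ 4^2 = 16 ≡ 16 (mod 3053)
2^8 ≡ 16^2 = 256 ≡ 256 (mod 3053)
2^16 ≡ 256^2 = 65536 ≡ 1423 (mod 3053)
2^32 ≡ 1423^2 = 2024929 ≡ 790 (mod 3053)
2^64 ≡ 790^2 = 624100 ≡ 1288 (mod 3053)
2^128 ≡ 1288^2 = 1658944 ≡ 1165 (mod 3053)
2^256 ≡ 1165^2 = 1357225 ≡ 1693 (mod 3053)
2^512 ≡ 1693^2 = 2866249 ≡ 2535 (mod 3053)
2^1024 ≡ 2535^2 = 6426225 ≡ 2713 (mod 3053)
2^2048 ≡ 2713^2 = 7360369 ≡ 2639 (mod 3053)
3052 = 2048 + 512 + 256 + 128 + 64 + 32 + 8 + 4 in binary powers of 2.
So 2^3052 ≡ 2639 · 2535 · 1693 · 1165 · 1288 · 790 · 256 · 16 ≡ 2968 (mod 3053).
Since 2968 ≠ 1, base 2 is a Fermat witness: 3053 is composite.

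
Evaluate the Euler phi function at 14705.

Factor: 14705 = 5 · 17 · 173.
φ(14705) = (5−1) · (17−1) · (173−1) = 4 · 16 · 172 = 11008.

11008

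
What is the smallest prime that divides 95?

5

95 is odd.
Digit sum 14, not divisible by 3.
Ends in 5: divisible by 5.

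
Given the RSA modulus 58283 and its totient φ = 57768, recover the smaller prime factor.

167

φ(n) = (p−1)(q−1) = n − (p+q) + 1, so p + q = 58283 − 57768 + 1 = 516.
p and q are the roots of t² − 516t + 58283 = 0.
Discriminant: 516² − 4·58283 = 266256 − 233132 = 33124; √33124 = 182.
q = (516 − 182)/2 = 167, p = (516 + 182)/2 = 349.
Check: 167 · 349 = 58283.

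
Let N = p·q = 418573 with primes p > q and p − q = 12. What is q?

641

Since p = q + 12, we have 418573 = q(q + 12), so q² + 12q − 418573 = 0.
Discriminant: 12² + 4·418573 = 144 + 1674292 = 1674436; √1674436 = 1294.
q = (−12 + 1294)/2 = 641, and p = q + 12 = 653.
Check: 641 · 653 = 418573.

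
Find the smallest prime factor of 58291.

71

58291 is odd.
Digit sum 25, not divisible by 3.
Ends in 1: not divisible by 5.
7: 58291 = 7·8327 + 2
11: 58291 = 11·5299 + 2
13: 58291 = 13·4483 + 12
17: 58291 = 17·3428 + 15
19: 58291 = 19·3067 + 18
23: 58291 = 23·2534 + 9
29: 58291 = 29·2010 + 1
31: 58291 = 31·1880 + 11
37: 58291 = 37·1575 + 16
41: 58291 = 41·1421 + 30
43: 58291 = 43·1355 + 26
47: 58291 = 47·1240 + 11
53: 58291 = 53·1099 + 44
59: 58291 = 59·987 + 58
61: 58291 = 61·955 + 36
67: 58291 = 67·870 + 1
71: 58291 = 71·821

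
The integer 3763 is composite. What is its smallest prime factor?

53

3763 is odd.
Digit sum 19, not divisible by 3.
Ends in 3: not divisible by 5.
7: 3763 = 7·537 + 4
11: 3763 = 11·342 + 1
13: 3763 = 13·289 + 6
17: 3763 = 17·221 + 6
19: 3763 = 19·198 + 1
23: 3763 = 23·163 + 14
29: 3763 = 29·129 + 22
31: 3763 = 31·121 + 12
37: 3763 = 37·101 + 26
41: 3763 = 41·91 + 32
43: 3763 = 43·87 + 22
47: 3763 = 47·80 + 3
53: 3763 = 53·71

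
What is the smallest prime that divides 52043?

52043 is odd.
Digit sum 14, not divisible by 3.
Ends in 3: not divisible by 5.
7: 52043 = 7·7434 + 5
11: 52043 = 11·4731 + 2
13: 52043 = 13·4003 + 4
17: 52043 = 17·3061 + 6
19: 52043 = 19·2739 + 2
23: 52043 = 23·2262 + 17
29: 52043 = 29·1794 + 17
31: 52043 = 31·1678 + 25
37: 52043 = 37·1406 + 21
41: 52043 = 41·1269 + 14
43: 52043 = 43·1210 + 13
47: 52043 = 47·1107 + 14
53: 52043 = 53·981 + 50
59: 52043 = 59·882 + 5
61: 52043 = 61·853 + 10
67: 52043 = 67·776 + 51
71: 52043 = 71·733

71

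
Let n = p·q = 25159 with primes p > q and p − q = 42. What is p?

Since p = q + 42, we have 25159 = q(q + 42), so q² + 42q − 25159 = 0.
Discriminant: 42² + 4·25159 = 1764 + 100636 = 102400; √102400 = 320.
q = (−42 + 320)/2 = 139, and p = q + 42 = 181.
Check: 139 · 181 = 25159.

181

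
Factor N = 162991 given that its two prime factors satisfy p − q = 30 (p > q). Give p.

419

Since p = q + 30, we have 162991 = q(q + 30), so q² + 30q − 162991 = 0.
Discriminant: 30² + 4·162991 = 900 + 651964 = 652864; √652864 = 808.
q = (−30 + 808)/2 = 389, and p = q + 30 = 419.
Check: 389 · 419 = 162991.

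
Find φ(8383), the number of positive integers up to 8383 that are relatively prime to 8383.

8200

Factor: 8383 = 83 · 101.
φ(8383) = (83−1) · (101−1) = 82 · 100 = 8200.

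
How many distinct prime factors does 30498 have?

5

30498 = 2 · 15249
15249 = 3 · 5083
5083 = 13 · 391
391 = 17 · 23
30498 = 2 · 3 · 13 · 17 · 23, which has 5 distinct prime factors.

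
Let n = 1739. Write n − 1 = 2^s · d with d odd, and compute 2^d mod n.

1739 − 1 = 1738 = 2^1 · 869, so d = 869.
2^1 ≡ 2 (mod 1739)
2^2 ≡ 2^2 = 4 ≡ 4 (mod 1739)
2^4 ≡ 4^2 = 16 ≡ 16 (mod 1739)
2^8 ≡ 16^2 = 256 ≡ 256 (mod 1739)
2^16 ≡ 256^2 = 65536 ≡ 1193 (mod 1739)
2^32 ≡ 1193^2 = 1423249 ≡ 747 (mod 1739)
2^64 ≡ 747^2 = 558009 ≡ 1529 (mod 1739)
2^128 ≡ 1529^2 = 2337841 ≡ 625 (mod 1739)
2^256 ≡ 625^2 = 390625 ≡ 1089 (mod 1739)
2^512 ≡ 1089^2 = 1185921 ≡ 1662 (mod 1739)
869 = 512 + 256 + 64 + 32 + 4 + 1 in binary powers of 2.
So 2^869 ≡ 1662 · 1089 · 1529 · 747 · 16 · 2 ≡ 1623 (mod 1739).
Squaring chain: 1623; never reaches −1, so base 2 is a Miller–Rabin witness that 1739 is composite.

1623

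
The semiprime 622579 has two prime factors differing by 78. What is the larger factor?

Since p = q + 78, we have 622579 = q(q + 78), so q² + 78q − 622579 = 0.
Discriminant: 78² + 4·622579 = 6084 + 2490316 = 2496400; √2496400 = 1580.
q = (−78 + 1580)/2 = 751, and p = q + 78 = 829.
Check: 751 · 829 = 622579.

829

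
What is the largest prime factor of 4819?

79

4819 = 61 · 79
79 is prime.
So 4819 = 61 · 79; the largest prime factor is 79.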